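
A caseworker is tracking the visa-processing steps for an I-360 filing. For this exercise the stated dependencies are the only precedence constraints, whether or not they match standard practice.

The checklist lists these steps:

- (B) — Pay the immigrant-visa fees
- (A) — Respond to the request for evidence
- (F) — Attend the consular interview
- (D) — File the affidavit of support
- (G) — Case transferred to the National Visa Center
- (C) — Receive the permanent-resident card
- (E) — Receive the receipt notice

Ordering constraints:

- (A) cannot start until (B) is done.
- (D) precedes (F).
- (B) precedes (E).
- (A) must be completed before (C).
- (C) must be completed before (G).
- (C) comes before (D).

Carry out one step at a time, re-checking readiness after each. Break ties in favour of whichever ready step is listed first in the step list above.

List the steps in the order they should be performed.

(B) (A) (C) (D) (F) (G) (E)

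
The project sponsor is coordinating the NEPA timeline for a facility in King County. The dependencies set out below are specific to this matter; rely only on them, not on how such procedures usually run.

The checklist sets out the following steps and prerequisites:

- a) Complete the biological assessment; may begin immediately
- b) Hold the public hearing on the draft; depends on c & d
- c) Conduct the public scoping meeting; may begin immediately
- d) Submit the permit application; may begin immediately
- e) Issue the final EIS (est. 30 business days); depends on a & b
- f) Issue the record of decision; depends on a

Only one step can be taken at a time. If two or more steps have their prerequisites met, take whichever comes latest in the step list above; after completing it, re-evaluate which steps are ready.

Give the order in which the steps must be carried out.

d → c → b → a → f → e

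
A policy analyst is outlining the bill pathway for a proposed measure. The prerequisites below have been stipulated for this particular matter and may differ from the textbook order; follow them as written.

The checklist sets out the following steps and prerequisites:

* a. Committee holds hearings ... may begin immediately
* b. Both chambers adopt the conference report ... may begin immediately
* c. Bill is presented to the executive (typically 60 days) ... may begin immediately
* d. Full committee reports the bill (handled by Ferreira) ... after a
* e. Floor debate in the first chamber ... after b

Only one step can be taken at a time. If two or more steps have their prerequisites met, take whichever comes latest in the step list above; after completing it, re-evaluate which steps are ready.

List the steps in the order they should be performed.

Nothing is required for c, b and a. c is listed later → c first.
b and a are both available; b is listed later → b.
e and a are both available; e is listed later → e.
Next only a has its prerequisites met → a.
d needed a, now all done → d.

c b e a d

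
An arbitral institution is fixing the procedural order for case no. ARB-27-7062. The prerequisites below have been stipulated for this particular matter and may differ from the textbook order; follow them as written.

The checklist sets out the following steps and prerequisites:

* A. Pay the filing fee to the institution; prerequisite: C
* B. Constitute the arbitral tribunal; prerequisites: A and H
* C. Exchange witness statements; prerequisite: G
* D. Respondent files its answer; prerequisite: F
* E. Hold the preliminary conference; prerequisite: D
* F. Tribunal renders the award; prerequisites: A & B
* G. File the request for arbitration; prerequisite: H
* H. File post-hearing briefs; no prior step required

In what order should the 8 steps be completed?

H is the only step with nothing outstanding, so it goes first.
G is the only step now ready → G.
C is the only step now ready → C.
A is the only step now ready → A.
B needed A and H, now all done → B.
That leaves F as the only ready step → F.
Next only D has its prerequisites met → D.
E needed D, now all done → E.

H, G, C, A, B, F, D, E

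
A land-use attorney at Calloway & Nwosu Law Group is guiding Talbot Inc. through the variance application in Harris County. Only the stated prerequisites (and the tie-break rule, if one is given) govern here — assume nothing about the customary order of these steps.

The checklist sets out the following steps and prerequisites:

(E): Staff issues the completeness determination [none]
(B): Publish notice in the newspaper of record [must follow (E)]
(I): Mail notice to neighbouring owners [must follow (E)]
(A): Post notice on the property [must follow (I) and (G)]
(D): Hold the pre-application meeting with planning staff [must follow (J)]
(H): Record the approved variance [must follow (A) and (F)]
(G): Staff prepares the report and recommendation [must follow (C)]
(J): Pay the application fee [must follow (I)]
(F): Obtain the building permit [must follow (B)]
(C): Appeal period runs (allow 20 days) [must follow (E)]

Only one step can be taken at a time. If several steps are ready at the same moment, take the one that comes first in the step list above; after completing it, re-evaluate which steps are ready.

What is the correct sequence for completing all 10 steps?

(E), (B), (I), (J), (D), (F), (C), (G), (A), (H)

Only (E) has no prerequisites, so it is first.
(B), (I) and (C) are all available; (B) is listed earlier → (B).
Now (I), (F) and (C) have their prerequisites met. (I) is listed earlier, so (I) next.
Now (J), (F) and (C) have their prerequisites met. (J) is listed earlier, so (J) next.
(D) now also ready, so the ready set is {(D), (F), (C)}; (D) is listed earlier → (D).
(F) and (C) are both available; (F) is listed earlier → (F).
(C) needed (E), now all done → (C).
(G) needed (C), now all done → (G).
(A) is the only step now ready → (A).
(H) needed (A) and (F), now all done → (H).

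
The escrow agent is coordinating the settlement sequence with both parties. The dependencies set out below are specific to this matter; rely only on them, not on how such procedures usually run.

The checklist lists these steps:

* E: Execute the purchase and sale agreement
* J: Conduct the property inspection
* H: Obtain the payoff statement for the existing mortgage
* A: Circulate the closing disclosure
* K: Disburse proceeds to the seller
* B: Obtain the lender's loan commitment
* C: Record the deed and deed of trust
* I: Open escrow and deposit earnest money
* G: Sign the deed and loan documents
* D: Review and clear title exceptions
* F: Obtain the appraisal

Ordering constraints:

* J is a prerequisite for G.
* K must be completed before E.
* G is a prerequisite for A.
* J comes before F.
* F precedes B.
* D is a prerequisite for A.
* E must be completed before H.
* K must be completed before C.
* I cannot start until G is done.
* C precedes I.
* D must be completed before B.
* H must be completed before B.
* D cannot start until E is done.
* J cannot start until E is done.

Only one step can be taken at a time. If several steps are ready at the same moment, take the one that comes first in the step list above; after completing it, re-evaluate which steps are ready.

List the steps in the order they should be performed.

K, E, J, H, C, G, I, D, A, F, B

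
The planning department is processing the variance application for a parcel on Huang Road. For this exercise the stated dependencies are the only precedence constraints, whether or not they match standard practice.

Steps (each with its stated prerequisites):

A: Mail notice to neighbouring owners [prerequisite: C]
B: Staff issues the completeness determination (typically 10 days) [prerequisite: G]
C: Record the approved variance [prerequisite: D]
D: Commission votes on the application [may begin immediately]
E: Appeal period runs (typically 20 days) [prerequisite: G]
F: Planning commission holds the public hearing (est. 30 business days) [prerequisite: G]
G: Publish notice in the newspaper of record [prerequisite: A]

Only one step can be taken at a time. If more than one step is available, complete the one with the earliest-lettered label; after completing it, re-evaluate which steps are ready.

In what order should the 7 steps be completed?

D C A G B E F

Only D has no prerequisites, so it is first.
C is the only step now ready → C.
A needed C, now all done → A.
G is the only step now ready → G.
Now B, E and F have their prerequisites met. B has the earlier label, so B next.
Ready: E and F. E has the earlier label → E.
Next only F has its prerequisites met → F.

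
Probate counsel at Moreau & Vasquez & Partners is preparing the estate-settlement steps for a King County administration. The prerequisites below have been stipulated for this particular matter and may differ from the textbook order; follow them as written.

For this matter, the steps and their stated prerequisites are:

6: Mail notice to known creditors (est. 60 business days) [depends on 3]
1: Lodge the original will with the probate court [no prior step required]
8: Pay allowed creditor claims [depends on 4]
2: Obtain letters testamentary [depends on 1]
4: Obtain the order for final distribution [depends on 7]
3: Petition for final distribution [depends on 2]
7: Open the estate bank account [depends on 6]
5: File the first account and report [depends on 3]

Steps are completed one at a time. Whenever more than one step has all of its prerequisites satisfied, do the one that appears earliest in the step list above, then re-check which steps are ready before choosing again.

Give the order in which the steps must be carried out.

1 2 3 6 7 4 8 5

Only 1 has no prerequisites, so it is first.
2 needed 1, now all done → 2.
3 needed 2, now all done → 3.
6 and 5 are both available; 6 is listed earlier → 6.
Now 7 and 5 have their prerequisites met. 7 is listed earlier, so 7 next.
4 now also ready, so the ready set is {4, 5}; 4 is listed earlier → 4.
Now 8 and 5 have their prerequisites met. 8 is listed earlier, so 8 next.
5 needed 3, now all done → 5.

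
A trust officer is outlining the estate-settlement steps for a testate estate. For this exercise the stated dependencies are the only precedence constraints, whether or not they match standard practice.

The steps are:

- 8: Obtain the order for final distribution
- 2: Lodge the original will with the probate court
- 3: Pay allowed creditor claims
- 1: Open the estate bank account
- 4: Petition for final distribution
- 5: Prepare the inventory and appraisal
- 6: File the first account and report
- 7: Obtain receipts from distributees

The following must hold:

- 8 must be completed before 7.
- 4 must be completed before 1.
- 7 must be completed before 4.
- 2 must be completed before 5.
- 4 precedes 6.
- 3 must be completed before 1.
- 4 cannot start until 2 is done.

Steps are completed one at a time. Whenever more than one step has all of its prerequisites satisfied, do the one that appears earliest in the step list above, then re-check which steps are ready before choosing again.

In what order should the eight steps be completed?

8, 2, 3, 5, 7, 4, 1, 6

8, 2 and 3 have no prerequisites; 8 is listed earlier, so 8 is first.
7 now also ready, so the ready set is {2, 3, 7}; 2 is listed earlier → 2.
3, 5 and 7 are all available; 3 is listed earlier → 3.
Ready: 5 and 7. 5 is listed earlier → 5.
7 needed 8, now all done → 7.
4 is the only step now ready → 4.
Now 1 and 6 have their prerequisites met. 1 is listed earlier, so 1 next.
6 needed 4, now all done → 6.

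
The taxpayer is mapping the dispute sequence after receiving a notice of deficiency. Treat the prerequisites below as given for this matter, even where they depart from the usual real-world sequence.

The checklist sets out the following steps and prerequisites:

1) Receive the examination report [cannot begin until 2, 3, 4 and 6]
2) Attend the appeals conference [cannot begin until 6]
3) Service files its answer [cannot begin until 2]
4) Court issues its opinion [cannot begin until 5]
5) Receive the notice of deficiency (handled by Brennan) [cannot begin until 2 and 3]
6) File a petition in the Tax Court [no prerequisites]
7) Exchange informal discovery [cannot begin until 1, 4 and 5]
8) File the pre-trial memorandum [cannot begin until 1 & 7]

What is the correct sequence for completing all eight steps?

Only 6 has no prerequisites, so it is first.
That leaves 2 as the only ready step → 2.
3 needed 2, now all done → 3.
That leaves 5 as the only ready step → 5.
Next only 4 has its prerequisites met → 4.
That leaves 1 as the only ready step → 1.
That leaves 7 as the only ready step → 7.
8 needed 1 and 7, now all done → 8.

6 → 2 → 3 → 5 → 4 → 1 → 7 → 8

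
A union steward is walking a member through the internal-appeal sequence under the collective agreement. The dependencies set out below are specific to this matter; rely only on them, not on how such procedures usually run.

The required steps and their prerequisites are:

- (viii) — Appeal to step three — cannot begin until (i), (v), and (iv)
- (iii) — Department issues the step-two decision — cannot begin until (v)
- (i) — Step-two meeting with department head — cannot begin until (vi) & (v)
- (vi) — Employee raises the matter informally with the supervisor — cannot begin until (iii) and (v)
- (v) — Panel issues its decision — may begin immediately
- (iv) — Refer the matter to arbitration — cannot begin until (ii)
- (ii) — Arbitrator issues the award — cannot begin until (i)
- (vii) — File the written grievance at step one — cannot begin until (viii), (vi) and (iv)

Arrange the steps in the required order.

Only (v) has no prerequisites, so it is first.
That leaves (iii) as the only ready step → (iii).
Next only (vi) has its prerequisites met → (vi).
(i) needed (vi) and (v), now all done → (i).
That leaves (ii) as the only ready step → (ii).
Next only (iv) has its prerequisites met → (iv).
That leaves (viii) as the only ready step → (viii).
That leaves (vii) as the only ready step → (vii).

(v), (iii), (vi), (i), (ii), (iv), (viii), (vii)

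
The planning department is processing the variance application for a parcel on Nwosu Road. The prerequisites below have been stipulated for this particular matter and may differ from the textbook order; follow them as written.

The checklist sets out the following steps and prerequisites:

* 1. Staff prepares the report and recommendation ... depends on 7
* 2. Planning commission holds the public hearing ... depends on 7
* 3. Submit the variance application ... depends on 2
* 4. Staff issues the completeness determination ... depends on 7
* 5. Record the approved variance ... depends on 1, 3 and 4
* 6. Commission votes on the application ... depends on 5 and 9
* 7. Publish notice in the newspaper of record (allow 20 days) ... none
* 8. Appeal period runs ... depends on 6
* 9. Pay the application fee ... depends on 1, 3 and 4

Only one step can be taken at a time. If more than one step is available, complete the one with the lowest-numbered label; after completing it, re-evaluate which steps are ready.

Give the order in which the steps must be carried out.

7 is the only step with nothing outstanding, so it goes first.
Ready: 1, 2 and 4. 1 has the earlier label → 1.
Ready: 2 and 4. 2 has the earlier label → 2.
Now 3 and 4 have their prerequisites met. 3 has the earlier label, so 3 next.
4 needed 7, now all done → 4.
5 and 9 are both available; 5 has the earlier label → 5.
9 needed 1, 3 and 4, now all done → 9.
That leaves 6 as the only ready step → 6.
Next only 8 has its prerequisites met → 8.

7, 1, 2, 3, 4, 5, 9, 6, 8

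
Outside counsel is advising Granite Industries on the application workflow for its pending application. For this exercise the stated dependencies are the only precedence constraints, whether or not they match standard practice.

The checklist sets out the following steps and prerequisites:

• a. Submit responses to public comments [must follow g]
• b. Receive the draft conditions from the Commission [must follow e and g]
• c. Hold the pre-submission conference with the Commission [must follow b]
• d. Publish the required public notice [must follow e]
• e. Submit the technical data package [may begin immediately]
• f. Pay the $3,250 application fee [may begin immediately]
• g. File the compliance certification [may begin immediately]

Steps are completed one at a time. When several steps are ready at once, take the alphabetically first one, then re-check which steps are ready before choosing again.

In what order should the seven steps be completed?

e, d, f, g, a, b, c

e, f and g have no prerequisites; e has the earlier label, so e is first.
d now also ready, so the ready set is {d, f, g}; d has the earlier label → d.
f and g are both available; f has the earlier label → f.
Next only g has its prerequisites met → g.
Ready: a and b. a has the earlier label → a.
b needed e and g, now all done → b.
c needed b, now all done → c.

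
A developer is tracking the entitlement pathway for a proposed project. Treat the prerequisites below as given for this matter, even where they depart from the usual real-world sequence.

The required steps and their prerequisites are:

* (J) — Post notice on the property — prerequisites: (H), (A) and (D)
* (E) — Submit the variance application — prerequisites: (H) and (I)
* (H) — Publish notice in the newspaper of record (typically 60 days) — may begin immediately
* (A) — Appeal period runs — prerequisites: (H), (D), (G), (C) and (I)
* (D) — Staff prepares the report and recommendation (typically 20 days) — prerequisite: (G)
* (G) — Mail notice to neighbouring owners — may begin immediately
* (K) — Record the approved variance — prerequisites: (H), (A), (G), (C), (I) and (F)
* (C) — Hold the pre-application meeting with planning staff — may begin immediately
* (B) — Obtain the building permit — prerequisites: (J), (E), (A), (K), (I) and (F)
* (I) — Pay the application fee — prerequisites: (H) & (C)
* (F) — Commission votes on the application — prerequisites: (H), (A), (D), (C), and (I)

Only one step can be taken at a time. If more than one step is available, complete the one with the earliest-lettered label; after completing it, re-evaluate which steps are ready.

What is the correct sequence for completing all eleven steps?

(C), (G) and (H) have no prerequisites; (C) has the earlier label, so (C) is first.
Now (G) and (H) have their prerequisites met. (G) has the earlier label, so (G) next.
Now (D) and (H) have their prerequisites met. (D) has the earlier label, so (D) next.
Next only (H) has its prerequisites met → (H).
(I) needed (C) and (H), now all done → (I).
Ready: (A) and (E). (A) has the earlier label → (A).
(F) and (J) now also ready, so the ready set is {(E), (F), (J)}; (E) has the earlier label → (E).
Ready: (F) and (J). (F) has the earlier label → (F).
(K) now also ready, so the ready set is {(J), (K)}; (J) has the earlier label → (J).
(K) needed (A), (C), (F), (G), (H) and (I), now all done → (K).
That leaves (B) as the only ready step → (B).

(C) → (G) → (D) → (H) → (I) → (A) → (E) → (F) → (J) → (K) → (B)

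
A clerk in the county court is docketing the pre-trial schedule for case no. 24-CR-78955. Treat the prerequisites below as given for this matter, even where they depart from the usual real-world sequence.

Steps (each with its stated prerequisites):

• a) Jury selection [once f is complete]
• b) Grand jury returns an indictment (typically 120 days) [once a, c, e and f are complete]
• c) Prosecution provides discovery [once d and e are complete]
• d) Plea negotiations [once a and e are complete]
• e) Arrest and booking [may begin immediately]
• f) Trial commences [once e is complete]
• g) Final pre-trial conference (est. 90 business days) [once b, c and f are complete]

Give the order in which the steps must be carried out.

e, f, a, d, c, b, g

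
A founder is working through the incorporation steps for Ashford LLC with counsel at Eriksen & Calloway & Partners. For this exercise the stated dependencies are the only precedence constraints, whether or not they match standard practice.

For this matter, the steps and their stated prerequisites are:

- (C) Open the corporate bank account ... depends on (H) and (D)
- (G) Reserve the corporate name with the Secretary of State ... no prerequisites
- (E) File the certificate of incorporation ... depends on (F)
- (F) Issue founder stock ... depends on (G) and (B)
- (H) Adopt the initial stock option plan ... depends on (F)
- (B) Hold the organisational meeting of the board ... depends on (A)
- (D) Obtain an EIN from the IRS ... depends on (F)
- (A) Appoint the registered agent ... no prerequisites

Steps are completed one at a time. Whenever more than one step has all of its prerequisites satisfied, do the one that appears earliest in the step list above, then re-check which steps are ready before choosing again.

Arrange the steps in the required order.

(G), (A), (B), (F), (E), (H), (D), (C)

(G) and (A) have no prerequisites; (G) is listed earlier, so (G) is first.
That leaves (A) as the only ready step → (A).
(B) is the only step now ready → (B).
(F) needed (G) and (B), now all done → (F).
(E), (H) and (D) are all available; (E) is listed earlier → (E).
Ready: (H) and (D). (H) is listed earlier → (H).
(D) needed (F), now all done → (D).
That leaves (C) as the only ready step → (C).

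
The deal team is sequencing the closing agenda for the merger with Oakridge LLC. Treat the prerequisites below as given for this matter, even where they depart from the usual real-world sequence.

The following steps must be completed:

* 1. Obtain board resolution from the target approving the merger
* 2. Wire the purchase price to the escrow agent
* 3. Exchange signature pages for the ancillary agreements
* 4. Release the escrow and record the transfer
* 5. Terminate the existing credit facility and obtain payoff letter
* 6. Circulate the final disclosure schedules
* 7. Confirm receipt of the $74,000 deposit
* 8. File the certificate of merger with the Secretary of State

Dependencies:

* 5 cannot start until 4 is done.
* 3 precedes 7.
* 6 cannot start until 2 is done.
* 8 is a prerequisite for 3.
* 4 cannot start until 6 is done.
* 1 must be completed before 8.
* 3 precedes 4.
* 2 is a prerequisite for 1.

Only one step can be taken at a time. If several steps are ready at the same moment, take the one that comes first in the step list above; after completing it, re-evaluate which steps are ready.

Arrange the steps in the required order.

2 is the only step with nothing outstanding, so it goes first.
Now 1 and 6 have their prerequisites met. 1 is listed earlier, so 1 next.
Ready: 6 and 8. 6 is listed earlier → 6.
That leaves 8 as the only ready step → 8.
3 needed 8, now all done → 3.
Now 4 and 7 have their prerequisites met. 4 is listed earlier, so 4 next.
5 now also ready, so the ready set is {5, 7}; 5 is listed earlier → 5.
Next only 7 has its prerequisites met → 7.

2, 1, 6, 8, 3, 4, 5, 7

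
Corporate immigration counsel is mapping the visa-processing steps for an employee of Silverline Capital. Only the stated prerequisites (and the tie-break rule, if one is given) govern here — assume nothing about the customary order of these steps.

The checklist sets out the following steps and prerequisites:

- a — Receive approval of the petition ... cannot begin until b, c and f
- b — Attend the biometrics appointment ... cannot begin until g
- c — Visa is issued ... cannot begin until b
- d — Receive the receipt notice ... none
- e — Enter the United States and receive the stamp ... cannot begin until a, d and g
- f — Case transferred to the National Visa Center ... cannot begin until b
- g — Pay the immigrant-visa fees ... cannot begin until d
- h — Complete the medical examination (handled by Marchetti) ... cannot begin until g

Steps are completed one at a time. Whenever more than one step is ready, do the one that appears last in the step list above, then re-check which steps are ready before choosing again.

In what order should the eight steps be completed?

d → g → h → b → f → c → a → e

Only d has no prerequisites, so it is first.
g needed d, now all done → g.
Ready: h and b. h is listed later → h.
b needed g, now all done → b.
f and c are both available; f is listed later → f.
Next only c has its prerequisites met → c.
Next only a has its prerequisites met → a.
e needed g, d and a, now all done → e.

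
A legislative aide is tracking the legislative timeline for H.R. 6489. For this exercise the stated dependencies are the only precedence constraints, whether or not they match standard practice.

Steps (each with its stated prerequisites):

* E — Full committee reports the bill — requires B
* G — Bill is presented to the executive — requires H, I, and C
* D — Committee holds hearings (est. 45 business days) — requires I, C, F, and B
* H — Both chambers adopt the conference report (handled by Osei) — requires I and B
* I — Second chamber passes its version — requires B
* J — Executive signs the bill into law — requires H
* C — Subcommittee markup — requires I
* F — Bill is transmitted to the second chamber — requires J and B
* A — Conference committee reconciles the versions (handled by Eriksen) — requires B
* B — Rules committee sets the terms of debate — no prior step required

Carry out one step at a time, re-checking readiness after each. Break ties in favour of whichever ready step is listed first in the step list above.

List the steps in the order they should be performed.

B has no prerequisites → B first.
Ready: E, I and A. E is listed earlier → E.
Now I and A have their prerequisites met. I is listed earlier, so I next.
Ready: H, C and A. H is listed earlier → H.
J now also ready, so the ready set is {J, C, A}; J is listed earlier → J.
Ready: C, F and A. C is listed earlier → C.
G, F and A are all available; G is listed earlier → G.
F and A are both available; F is listed earlier → F.
D now also ready, so the ready set is {D, A}; D is listed earlier → D.
A needed B, now all done → A.

B, E, I, H, J, C, G, F, D, A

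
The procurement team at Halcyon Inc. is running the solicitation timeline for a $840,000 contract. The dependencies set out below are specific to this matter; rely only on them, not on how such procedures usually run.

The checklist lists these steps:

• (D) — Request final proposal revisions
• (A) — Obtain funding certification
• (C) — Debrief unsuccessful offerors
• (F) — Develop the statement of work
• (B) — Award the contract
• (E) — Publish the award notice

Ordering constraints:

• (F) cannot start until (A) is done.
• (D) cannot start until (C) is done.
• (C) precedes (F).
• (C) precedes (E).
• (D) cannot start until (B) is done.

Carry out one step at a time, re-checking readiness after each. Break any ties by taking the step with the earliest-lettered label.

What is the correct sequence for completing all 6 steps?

(A), (B) and (C) have no prerequisites; (A) has the earlier label, so (A) is first.
Ready: (B) and (C). (B) has the earlier label → (B).
Next only (C) has its prerequisites met → (C).
(D), (E) and (F) are all available; (D) has the earlier label → (D).
Now (E) and (F) have their prerequisites met. (E) has the earlier label, so (E) next.
(F) needed (A) and (C), now all done → (F).

(A) → (B) → (C) → (D) → (E) → (F)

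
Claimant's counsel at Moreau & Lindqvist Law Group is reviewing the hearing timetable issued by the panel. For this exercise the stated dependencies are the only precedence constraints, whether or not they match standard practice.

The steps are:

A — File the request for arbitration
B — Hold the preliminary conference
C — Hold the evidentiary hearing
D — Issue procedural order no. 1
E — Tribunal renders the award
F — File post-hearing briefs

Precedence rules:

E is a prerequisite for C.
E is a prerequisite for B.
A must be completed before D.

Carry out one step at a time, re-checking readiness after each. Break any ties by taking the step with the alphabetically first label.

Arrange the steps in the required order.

A, D, E, B, C, F

Nothing is required for A, E and F. A has the earlier label → A first.
D, E and F are all available; D has the earlier label → D.
Now E and F have their prerequisites met. E has the earlier label, so E next.
B, C and F are all available; B has the earlier label → B.
C and F are both available; C has the earlier label → C.
F is the only step now ready → F.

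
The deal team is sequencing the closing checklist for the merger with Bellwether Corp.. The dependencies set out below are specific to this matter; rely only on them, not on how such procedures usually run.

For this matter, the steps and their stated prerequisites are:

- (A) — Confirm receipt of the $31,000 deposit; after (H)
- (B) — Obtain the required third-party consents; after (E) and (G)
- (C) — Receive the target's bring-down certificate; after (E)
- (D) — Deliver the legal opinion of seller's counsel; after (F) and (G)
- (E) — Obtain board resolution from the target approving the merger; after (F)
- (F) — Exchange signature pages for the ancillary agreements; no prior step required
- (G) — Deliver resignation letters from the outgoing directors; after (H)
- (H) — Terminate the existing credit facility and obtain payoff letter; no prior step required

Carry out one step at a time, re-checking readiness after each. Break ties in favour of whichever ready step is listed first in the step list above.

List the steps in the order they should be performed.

(F), (E), (C), (H), (A), (G), (B), (D)

Nothing is required for (F) and (H). (F) is listed earlier → (F) first.
(E) now also ready, so the ready set is {(E), (H)}; (E) is listed earlier → (E).
(C) now also ready, so the ready set is {(C), (H)}; (C) is listed earlier → (C).
Next only (H) has its prerequisites met → (H).
(A) and (G) are both available; (A) is listed earlier → (A).
That leaves (G) as the only ready step → (G).
Now (B) and (D) have their prerequisites met. (B) is listed earlier, so (B) next.
(D) is the only step now ready → (D).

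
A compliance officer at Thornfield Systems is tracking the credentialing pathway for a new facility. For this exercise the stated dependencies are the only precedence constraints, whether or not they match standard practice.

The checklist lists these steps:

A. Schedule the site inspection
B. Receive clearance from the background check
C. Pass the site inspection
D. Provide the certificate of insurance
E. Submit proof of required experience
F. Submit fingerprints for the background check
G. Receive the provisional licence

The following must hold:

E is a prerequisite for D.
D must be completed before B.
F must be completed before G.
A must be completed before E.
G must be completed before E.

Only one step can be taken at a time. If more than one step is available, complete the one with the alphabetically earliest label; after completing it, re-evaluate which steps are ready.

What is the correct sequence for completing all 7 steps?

A, C and F have no prerequisites; A has the earlier label, so A is first.
Ready: C and F. C has the earlier label → C.
That leaves F as the only ready step → F.
G needed F, now all done → G.
Next only E has its prerequisites met → E.
D needed E, now all done → D.
B needed D, now all done → B.

A → C → F → G → E → D → B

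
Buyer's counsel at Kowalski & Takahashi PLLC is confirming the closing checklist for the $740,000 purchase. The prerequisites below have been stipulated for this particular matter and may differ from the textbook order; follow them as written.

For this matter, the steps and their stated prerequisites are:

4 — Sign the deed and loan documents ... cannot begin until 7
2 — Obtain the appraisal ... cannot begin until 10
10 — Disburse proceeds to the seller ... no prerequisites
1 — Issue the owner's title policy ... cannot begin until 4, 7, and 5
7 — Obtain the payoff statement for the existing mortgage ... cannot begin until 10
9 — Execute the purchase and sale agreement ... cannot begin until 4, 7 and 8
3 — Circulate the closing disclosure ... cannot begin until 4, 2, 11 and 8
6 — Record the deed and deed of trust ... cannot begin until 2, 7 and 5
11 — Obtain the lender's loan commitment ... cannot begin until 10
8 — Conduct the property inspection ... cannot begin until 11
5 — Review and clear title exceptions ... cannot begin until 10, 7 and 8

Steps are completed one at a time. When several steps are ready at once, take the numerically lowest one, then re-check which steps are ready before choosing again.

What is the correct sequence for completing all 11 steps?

10 is the only step with nothing outstanding, so it goes first.
Now 2, 7 and 11 have their prerequisites met. 2 has the earlier label, so 2 next.
Now 7 and 11 have their prerequisites met. 7 has the earlier label, so 7 next.
4 now also ready, so the ready set is {4, 11}; 4 has the earlier label → 4.
11 needed 10, now all done → 11.
8 needed 11, now all done → 8.
Ready: 3, 5 and 9. 3 has the earlier label → 3.
Now 5 and 9 have their prerequisites met. 5 has the earlier label, so 5 next.
Ready: 1, 6 and 9. 1 has the earlier label → 1.
6 and 9 are both available; 6 has the earlier label → 6.
9 is the only step now ready → 9.

10, 2, 7, 4, 11, 8, 3, 5, 1, 6, 9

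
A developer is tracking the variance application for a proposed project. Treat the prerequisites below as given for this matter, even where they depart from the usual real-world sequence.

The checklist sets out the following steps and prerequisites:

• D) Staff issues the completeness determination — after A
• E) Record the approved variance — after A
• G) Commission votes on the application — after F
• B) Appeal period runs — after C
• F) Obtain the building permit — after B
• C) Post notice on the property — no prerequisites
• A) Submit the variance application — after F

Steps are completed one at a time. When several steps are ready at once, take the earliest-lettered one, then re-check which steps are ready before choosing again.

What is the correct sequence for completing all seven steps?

C, B, F, A, D, E, G

C is the only step with nothing outstanding, so it goes first.
That leaves B as the only ready step → B.
F is the only step now ready → F.
Ready: A and G. A has the earlier label → A.
D and E now also ready, so the ready set is {D, E, G}; D has the earlier label → D.
Now E and G have their prerequisites met. E has the earlier label, so E next.
G is the only step now ready → G.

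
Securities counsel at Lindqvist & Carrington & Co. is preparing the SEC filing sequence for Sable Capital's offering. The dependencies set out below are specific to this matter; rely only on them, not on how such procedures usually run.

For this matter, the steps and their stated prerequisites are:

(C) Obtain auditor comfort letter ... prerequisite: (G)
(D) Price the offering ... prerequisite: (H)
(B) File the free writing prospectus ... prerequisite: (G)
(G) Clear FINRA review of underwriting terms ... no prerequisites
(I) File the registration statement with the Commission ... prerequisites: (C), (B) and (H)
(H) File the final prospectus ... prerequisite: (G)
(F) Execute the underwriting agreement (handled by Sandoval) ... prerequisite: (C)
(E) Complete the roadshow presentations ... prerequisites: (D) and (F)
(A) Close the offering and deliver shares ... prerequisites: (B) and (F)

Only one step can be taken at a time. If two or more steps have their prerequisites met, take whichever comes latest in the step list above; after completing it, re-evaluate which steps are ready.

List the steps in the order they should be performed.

(G) is the only step with nothing outstanding, so it goes first.
Ready: (H), (B) and (C). (H) is listed later → (H).
(D) now also ready, so the ready set is {(B), (D), (C)}; (B) is listed later → (B).
(D) and (C) are both available; (D) is listed later → (D).
That leaves (C) as the only ready step → (C).
Ready: (F) and (I). (F) is listed later → (F).
Now (A), (E) and (I) have their prerequisites met. (A) is listed later, so (A) next.
(E) and (I) are both available; (E) is listed later → (E).
(I) is the only step now ready → (I).

(G) → (H) → (B) → (D) → (C) → (F) → (A) → (E) → (I)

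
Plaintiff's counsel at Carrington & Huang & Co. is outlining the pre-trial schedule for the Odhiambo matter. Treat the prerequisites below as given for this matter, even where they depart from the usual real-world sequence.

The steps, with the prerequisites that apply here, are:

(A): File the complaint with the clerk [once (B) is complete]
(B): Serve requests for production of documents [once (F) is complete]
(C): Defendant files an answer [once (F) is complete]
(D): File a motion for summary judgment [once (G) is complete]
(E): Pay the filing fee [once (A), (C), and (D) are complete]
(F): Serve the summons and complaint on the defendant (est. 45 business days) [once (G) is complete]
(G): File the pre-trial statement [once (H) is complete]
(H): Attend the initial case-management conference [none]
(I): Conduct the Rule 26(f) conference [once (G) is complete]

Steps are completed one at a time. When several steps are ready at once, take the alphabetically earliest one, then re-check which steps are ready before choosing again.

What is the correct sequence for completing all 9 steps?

(H) has no prerequisites → (H) first.
(G) needed (H), now all done → (G).
Now (D), (F) and (I) have their prerequisites met. (D) has the earlier label, so (D) next.
Ready: (F) and (I). (F) has the earlier label → (F).
(B) and (C) now also ready, so the ready set is {(B), (C), (I)}; (B) has the earlier label → (B).
(A), (C) and (I) are all available; (A) has the earlier label → (A).
Now (C) and (I) have their prerequisites met. (C) has the earlier label, so (C) next.
(E) now also ready, so the ready set is {(E), (I)}; (E) has the earlier label → (E).
(I) needed (G), now all done → (I).

(H), (G), (D), (F), (B), (A), (C), (E), (I)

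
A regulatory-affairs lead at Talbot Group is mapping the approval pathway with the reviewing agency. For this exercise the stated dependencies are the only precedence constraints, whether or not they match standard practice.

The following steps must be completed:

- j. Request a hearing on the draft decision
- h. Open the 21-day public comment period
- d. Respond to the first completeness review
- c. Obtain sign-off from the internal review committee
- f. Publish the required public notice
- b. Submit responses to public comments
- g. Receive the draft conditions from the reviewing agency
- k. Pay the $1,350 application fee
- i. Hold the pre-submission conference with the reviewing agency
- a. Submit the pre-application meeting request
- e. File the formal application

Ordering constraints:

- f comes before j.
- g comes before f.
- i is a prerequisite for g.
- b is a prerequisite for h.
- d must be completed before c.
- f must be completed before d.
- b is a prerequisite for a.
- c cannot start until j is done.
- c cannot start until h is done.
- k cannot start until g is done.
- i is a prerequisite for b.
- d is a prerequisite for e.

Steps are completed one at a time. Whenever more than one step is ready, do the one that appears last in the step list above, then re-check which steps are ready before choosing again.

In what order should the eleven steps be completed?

i, g, k, b, a, f, d, e, h, j, c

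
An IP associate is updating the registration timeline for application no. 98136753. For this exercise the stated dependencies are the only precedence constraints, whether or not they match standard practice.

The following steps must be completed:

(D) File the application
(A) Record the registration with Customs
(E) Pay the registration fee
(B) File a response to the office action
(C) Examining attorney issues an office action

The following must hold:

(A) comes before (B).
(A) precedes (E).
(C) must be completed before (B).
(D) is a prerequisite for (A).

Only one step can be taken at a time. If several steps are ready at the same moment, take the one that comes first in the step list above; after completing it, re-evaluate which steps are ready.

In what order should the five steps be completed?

(D), (A), (E), (C), (B)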